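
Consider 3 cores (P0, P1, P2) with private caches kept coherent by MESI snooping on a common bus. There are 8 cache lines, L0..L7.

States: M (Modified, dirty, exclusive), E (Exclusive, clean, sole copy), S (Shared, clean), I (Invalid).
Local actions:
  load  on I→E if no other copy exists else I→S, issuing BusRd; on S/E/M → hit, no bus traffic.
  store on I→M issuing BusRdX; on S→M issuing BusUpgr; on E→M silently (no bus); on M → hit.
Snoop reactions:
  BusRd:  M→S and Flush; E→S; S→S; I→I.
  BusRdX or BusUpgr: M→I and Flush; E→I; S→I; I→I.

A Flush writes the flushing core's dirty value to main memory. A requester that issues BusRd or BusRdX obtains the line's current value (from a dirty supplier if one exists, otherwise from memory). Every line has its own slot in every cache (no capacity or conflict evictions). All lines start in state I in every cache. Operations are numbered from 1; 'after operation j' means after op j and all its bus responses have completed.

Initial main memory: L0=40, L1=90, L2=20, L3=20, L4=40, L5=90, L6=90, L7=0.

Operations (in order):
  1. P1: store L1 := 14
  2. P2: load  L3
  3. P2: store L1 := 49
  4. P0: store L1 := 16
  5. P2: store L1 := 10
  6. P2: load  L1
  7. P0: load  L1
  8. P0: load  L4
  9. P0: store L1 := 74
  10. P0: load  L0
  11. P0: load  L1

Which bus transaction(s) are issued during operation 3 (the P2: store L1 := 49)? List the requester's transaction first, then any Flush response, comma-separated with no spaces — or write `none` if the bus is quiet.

step 1: P1: store L1 := 14  ⟶  IMI  (L1)  txn=BusRdX  M[L1]=90
step 2: P2: load  L3  ⟶  IIE  (L3)  txn=BusRd  M[L3]=20
step 3: P2: store L1 := 49  ⟶  IIM  (L1)  txn=BusRdX+Flush  M[L1]=14
step 4: P0: store L1 := 16  ⟶  MII  (L1)  txn=BusRdX+Flush  M[L1]=49
step 5: P2: store L1 := 10  ⟶  IIM  (L1)  txn=BusRdX+Flush  M[L1]=16
step 6: P2: load  L1  ⟶  IIM  (L1)  txn=∅  M[L1]=16
step 7: P0: load  L1  ⟶  SIS  (L1)  txn=BusRd+Flush  M[L1]=10
step 8: P0: load  L4  ⟶  EII  (L4)  txn=BusRd  M[L4]=40
step 9: P0: store L1 := 74  ⟶  MII  (L1)  txn=BusUpgr  M[L1]=10
step 10: P0: load  L0  ⟶  EII  (L0)  txn=BusRd  M[L0]=40
step 11: P0: load  L1  ⟶  MII  (L1)  txn=∅  M[L1]=10

bus = BusRdX,Flush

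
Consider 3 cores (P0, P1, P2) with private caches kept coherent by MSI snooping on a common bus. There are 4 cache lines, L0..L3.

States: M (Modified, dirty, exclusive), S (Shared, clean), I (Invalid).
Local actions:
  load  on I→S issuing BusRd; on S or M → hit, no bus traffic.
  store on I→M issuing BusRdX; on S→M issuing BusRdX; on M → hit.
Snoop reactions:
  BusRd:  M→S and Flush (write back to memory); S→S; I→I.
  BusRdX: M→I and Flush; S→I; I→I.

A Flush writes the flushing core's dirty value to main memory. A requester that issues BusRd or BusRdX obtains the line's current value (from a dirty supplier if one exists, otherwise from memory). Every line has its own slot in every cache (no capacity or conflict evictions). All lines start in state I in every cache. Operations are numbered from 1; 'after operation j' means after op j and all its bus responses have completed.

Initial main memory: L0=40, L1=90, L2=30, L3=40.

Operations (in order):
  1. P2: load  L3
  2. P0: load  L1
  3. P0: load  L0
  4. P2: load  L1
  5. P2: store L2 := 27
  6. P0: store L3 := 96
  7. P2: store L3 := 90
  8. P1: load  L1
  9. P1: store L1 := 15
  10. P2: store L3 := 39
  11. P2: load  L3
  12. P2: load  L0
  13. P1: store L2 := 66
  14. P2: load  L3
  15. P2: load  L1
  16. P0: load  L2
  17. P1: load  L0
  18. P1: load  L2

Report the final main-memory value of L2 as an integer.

[1] P2: load  L3 | P0:I, P1:I, P2:S(40) | bus: BusRd
[2] P0: load  L1 | P0:S(90), P1:I, P2:I | bus: BusRd
[3] P0: load  L0 | P0:S(40), P1:I, P2:I | bus: BusRd
[4] P2: load  L1 | P0:S(90), P1:I, P2:S(90) | bus: BusRd
[5] P2: store L2 := 27 | P0:I, P1:I, P2:M(27) | bus: BusRdX
[6] P0: store L3 := 96 | P0:M(96), P1:I, P2:I | bus: BusRdX
[7] P2: store L3 := 90 | P0:I, P1:I, P2:M(90) | bus: BusRdX,Flush
[8] P1: load  L1 | P0:S(90), P1:S(90), P2:S(90) | bus: BusRd
[9] P1: store L1 := 15 | P0:I, P1:M(15), P2:I | bus: BusRdX
[10] P2: store L3 := 39 | P0:I, P1:I, P2:M(39) | bus: none
[11] P2: load  L3 | P0:I, P1:I, P2:M(39) | bus: none
[12] P2: load  L0 | P0:S(40), P1:I, P2:S(40) | bus: BusRd
[13] P1: store L2 := 66 | P0:I, P1:M(66), P2:I | bus: BusRdX,Flush
[14] P2: load  L3 | P0:I, P1:I, P2:M(39) | bus: none
[15] P2: load  L1 | P0:I, P1:S(15), P2:S(15) | bus: BusRd,Flush
[16] P0: load  L2 | P0:S(66), P1:S(66), P2:I | bus: BusRd,Flush
[17] P1: load  L0 | P0:S(40), P1:S(40), P2:S(40) | bus: BusRd
[18] P1: load  L2 | P0:S(66), P1:S(66), P2:I | bus: none

memory[L2] = 66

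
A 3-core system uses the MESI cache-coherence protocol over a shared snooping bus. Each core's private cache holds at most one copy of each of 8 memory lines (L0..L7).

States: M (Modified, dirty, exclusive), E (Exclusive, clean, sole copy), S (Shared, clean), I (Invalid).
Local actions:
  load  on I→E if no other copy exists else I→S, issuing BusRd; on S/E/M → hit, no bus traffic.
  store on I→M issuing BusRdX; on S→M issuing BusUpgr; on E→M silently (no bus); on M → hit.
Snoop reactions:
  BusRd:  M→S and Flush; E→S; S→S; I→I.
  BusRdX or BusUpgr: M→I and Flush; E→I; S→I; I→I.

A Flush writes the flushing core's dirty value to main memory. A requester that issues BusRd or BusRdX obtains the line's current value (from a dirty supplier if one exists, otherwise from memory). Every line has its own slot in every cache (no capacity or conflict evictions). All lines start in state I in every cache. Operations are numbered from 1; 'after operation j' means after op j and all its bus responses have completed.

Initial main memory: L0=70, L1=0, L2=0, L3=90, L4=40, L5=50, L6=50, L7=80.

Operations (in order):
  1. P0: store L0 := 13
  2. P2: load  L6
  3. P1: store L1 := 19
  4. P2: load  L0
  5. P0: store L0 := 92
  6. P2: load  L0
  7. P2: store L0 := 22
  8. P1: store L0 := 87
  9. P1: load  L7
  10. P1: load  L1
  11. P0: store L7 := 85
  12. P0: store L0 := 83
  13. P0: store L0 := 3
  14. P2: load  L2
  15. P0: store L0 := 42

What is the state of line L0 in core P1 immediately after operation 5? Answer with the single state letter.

state = I

step 1: P0: store L0 := 13  ⟶  MII  (L0)  txn=BusRdX  M[L0]=70
step 2: P2: load  L6  ⟶  IIE  (L6)  txn=BusRd  M[L6]=50
step 3: P1: store L1 := 19  ⟶  IMI  (L1)  txn=BusRdX  M[L1]=0
step 4: P2: load  L0  ⟶  SIS  (L0)  txn=BusRd+Flush  M[L0]=13
step 5: P0: store L0 := 92  ⟶  MII  (L0)  txn=BusUpgr  M[L0]=13
step 6: P2: load  L0  ⟶  SIS  (L0)  txn=BusRd+Flush  M[L0]=92
step 7: P2: store L0 := 22  ⟶  IIM  (L0)  txn=BusUpgr  M[L0]=92
step 8: P1: store L0 := 87  ⟶  IMI  (L0)  txn=BusRdX+Flush  M[L0]=22
step 9: P1: load  L7  ⟶  IEI  (L7)  txn=BusRd  M[L7]=80
step 10: P1: load  L1  ⟶  IMI  (L1)  txn=∅  M[L1]=0
step 11: P0: store L7 := 85  ⟶  MII  (L7)  txn=BusRdX  M[L7]=80
step 12: P0: store L0 := 83  ⟶  MII  (L0)  txn=BusRdX+Flush  M[L0]=87
step 13: P0: store L0 := 3  ⟶  MII  (L0)  txn=∅  M[L0]=87
step 14: P2: load  L2  ⟶  IIE  (L2)  txn=BusRd  M[L2]=0
step 15: P0: store L0 := 42  ⟶  MII  (L0)  txn=∅  M[L0]=87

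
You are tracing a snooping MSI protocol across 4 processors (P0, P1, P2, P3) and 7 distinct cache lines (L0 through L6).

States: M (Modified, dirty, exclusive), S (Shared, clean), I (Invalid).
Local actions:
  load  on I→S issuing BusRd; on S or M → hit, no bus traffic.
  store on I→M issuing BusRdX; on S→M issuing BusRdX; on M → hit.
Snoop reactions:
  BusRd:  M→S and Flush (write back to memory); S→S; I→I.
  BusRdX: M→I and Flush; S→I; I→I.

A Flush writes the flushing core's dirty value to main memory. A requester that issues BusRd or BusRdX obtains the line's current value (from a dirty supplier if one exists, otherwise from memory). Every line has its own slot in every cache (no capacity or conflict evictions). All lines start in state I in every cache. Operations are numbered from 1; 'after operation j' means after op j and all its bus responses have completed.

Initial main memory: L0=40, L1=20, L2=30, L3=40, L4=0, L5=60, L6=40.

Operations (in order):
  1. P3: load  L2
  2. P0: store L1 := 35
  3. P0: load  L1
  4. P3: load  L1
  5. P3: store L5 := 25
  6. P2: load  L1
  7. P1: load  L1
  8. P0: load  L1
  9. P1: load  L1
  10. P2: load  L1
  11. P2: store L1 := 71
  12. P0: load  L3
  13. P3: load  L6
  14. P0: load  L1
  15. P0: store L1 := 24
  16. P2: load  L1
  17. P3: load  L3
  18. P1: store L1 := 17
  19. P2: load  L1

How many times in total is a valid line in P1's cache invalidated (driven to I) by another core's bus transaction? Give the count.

invalidations = 1

step 1: P3: load  L2  ⟶  IIIS  (L2)  txn=BusRd  M[L2]=30
step 2: P0: store L1 := 35  ⟶  MIII  (L1)  txn=BusRdX  M[L1]=20
step 3: P0: load  L1  ⟶  MIII  (L1)  txn=∅  M[L1]=20
step 4: P3: load  L1  ⟶  SIIS  (L1)  txn=BusRd+Flush  M[L1]=35
step 5: P3: store L5 := 25  ⟶  IIIM  (L5)  txn=BusRdX  M[L5]=60
step 6: P2: load  L1  ⟶  SISS  (L1)  txn=BusRd  M[L1]=35
step 7: P1: load  L1  ⟶  SSSS  (L1)  txn=BusRd  M[L1]=35
step 8: P0: load  L1  ⟶  SSSS  (L1)  txn=∅  M[L1]=35
step 9: P1: load  L1  ⟶  SSSS  (L1)  txn=∅  M[L1]=35
step 10: P2: load  L1  ⟶  SSSS  (L1)  txn=∅  M[L1]=35
step 11: P2: store L1 := 71  ⟶  IIMI  (L1)  txn=BusRdX  M[L1]=35
step 12: P0: load  L3  ⟶  SIII  (L3)  txn=BusRd  M[L3]=40
step 13: P3: load  L6  ⟶  IIIS  (L6)  txn=BusRd  M[L6]=40
step 14: P0: load  L1  ⟶  SISI  (L1)  txn=BusRd+Flush  M[L1]=71
step 15: P0: store L1 := 24  ⟶  MIII  (L1)  txn=BusRdX  M[L1]=71
step 16: P2: load  L1  ⟶  SISI  (L1)  txn=BusRd+Flush  M[L1]=24
step 17: P3: load  L3  ⟶  SIIS  (L3)  txn=BusRd  M[L3]=40
step 18: P1: store L1 := 17  ⟶  IMII  (L1)  txn=BusRdX  M[L1]=24
step 19: P2: load  L1  ⟶  ISSI  (L1)  txn=BusRd+Flush  M[L1]=17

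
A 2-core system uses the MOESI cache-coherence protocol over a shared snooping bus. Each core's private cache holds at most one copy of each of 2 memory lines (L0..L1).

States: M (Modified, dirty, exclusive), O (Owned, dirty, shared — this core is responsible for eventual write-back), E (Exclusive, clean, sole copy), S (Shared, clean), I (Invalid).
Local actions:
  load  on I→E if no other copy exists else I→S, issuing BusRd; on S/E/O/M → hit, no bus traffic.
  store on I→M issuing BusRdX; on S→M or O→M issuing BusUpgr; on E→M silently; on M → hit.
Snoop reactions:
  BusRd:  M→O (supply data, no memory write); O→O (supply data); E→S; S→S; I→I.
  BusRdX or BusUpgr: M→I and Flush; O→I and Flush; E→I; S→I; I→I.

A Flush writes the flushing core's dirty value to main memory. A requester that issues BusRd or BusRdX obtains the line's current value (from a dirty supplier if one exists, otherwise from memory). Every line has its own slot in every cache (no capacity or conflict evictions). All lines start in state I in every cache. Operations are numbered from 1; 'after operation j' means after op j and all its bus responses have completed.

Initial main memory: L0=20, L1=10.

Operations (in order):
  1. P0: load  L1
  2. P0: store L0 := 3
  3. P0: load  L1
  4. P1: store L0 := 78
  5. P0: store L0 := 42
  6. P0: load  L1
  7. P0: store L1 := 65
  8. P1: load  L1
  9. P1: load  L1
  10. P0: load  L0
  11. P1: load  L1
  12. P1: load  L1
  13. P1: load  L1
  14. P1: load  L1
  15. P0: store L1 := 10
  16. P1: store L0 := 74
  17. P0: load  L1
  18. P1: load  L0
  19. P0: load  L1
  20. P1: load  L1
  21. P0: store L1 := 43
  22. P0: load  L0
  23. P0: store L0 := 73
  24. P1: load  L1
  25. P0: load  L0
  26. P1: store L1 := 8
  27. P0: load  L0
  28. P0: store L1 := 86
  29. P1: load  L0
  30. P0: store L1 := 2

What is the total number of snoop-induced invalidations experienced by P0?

1. P0: load  L1  bus=[BusRd]  L1: P0=E P1=I  mem[L1]=10
2. P0: store L0 := 3  bus=[BusRdX]  L0: P0=M P1=I  mem[L0]=20
3. P0: load  L1  bus=[-]  L1: P0=E P1=I  mem[L1]=10
4. P1: store L0 := 78  bus=[BusRdX,Flush]  L0: P0=I P1=M  mem[L0]=3
5. P0: store L0 := 42  bus=[BusRdX,Flush]  L0: P0=M P1=I  mem[L0]=78
6. P0: load  L1  bus=[-]  L1: P0=E P1=I  mem[L1]=10
7. P0: store L1 := 65  bus=[-]  L1: P0=M P1=I  mem[L1]=10
8. P1: load  L1  bus=[BusRd]  L1: P0=O P1=S  mem[L1]=10
9. P1: load  L1  bus=[-]  L1: P0=O P1=S  mem[L1]=10
10. P0: load  L0  bus=[-]  L0: P0=M P1=I  mem[L0]=78
11. P1: load  L1  bus=[-]  L1: P0=O P1=S  mem[L1]=10
12. P1: load  L1  bus=[-]  L1: P0=O P1=S  mem[L1]=10
13. P1: load  L1  bus=[-]  L1: P0=O P1=S  mem[L1]=10
14. P1: load  L1  bus=[-]  L1: P0=O P1=S  mem[L1]=10
15. P0: store L1 := 10  bus=[BusUpgr]  L1: P0=M P1=I  mem[L1]=10
16. P1: store L0 := 74  bus=[BusRdX,Flush]  L0: P0=I P1=M  mem[L0]=42
17. P0: load  L1  bus=[-]  L1: P0=M P1=I  mem[L1]=10
18. P1: load  L0  bus=[-]  L0: P0=I P1=M  mem[L0]=42
19. P0: load  L1  bus=[-]  L1: P0=M P1=I  mem[L1]=10
20. P1: load  L1  bus=[BusRd]  L1: P0=O P1=S  mem[L1]=10
21. P0: store L1 := 43  bus=[BusUpgr]  L1: P0=M P1=I  mem[L1]=10
22. P0: load  L0  bus=[BusRd]  L0: P0=S P1=O  mem[L0]=42
23. P0: store L0 := 73  bus=[BusUpgr,Flush]  L0: P0=M P1=I  mem[L0]=74
24. P1: load  L1  bus=[BusRd]  L1: P0=O P1=S  mem[L1]=10
25. P0: load  L0  bus=[-]  L0: P0=M P1=I  mem[L0]=74
26. P1: store L1 := 8  bus=[BusUpgr,Flush]  L1: P0=I P1=M  mem[L1]=43
27. P0: load  L0  bus=[-]  L0: P0=M P1=I  mem[L0]=74
28. P0: store L1 := 86  bus=[BusRdX,Flush]  L1: P0=M P1=I  mem[L1]=8
29. P1: load  L0  bus=[BusRd]  L0: P0=O P1=S  mem[L0]=74
30. P0: store L1 := 2  bus=[-]  L1: P0=M P1=I  mem[L1]=8

invalidations = 3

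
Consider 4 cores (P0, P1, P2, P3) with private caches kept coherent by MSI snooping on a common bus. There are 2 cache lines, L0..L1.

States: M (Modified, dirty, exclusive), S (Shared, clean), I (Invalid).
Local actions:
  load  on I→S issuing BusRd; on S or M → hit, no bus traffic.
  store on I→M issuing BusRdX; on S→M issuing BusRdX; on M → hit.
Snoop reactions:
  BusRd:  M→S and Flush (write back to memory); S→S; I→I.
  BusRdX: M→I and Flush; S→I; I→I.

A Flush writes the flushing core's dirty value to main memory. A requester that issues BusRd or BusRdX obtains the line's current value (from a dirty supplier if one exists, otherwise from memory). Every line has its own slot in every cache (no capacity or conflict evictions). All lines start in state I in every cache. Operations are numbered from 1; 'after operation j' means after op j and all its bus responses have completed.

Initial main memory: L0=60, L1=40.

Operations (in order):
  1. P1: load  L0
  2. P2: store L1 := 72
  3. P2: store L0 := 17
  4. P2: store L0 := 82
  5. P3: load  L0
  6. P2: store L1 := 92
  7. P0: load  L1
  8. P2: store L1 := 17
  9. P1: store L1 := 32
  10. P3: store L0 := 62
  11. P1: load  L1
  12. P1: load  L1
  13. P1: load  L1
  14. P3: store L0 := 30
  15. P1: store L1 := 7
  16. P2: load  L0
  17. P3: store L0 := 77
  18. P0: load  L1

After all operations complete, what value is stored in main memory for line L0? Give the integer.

  op1 P1: load  L0 → I/S/I/I on L0; bus BusRd; mem=60
  op2 P2: store L1 := 72 → I/I/M/I on L1; bus BusRdX; mem=40
  op3 P2: store L0 := 17 → I/I/M/I on L0; bus BusRdX; mem=60
  op4 P2: store L0 := 82 → I/I/M/I on L0; bus (none); mem=60
  op5 P3: load  L0 → I/I/S/S on L0; bus BusRd Flush; mem=82
  op6 P2: store L1 := 92 → I/I/M/I on L1; bus (none); mem=40
  op7 P0: load  L1 → S/I/S/I on L1; bus BusRd Flush; mem=92
  op8 P2: store L1 := 17 → I/I/M/I on L1; bus BusRdX; mem=92
  op9 P1: store L1 := 32 → I/M/I/I on L1; bus BusRdX Flush; mem=17
  op10 P3: store L0 := 62 → I/I/I/M on L0; bus BusRdX; mem=82
  op11 P1: load  L1 → I/M/I/I on L1; bus (none); mem=17
  op12 P1: load  L1 → I/M/I/I on L1; bus (none); mem=17
  op13 P1: load  L1 → I/M/I/I on L1; bus (none); mem=17
  op14 P3: store L0 := 30 → I/I/I/M on L0; bus (none); mem=82
  op15 P1: store L1 := 7 → I/M/I/I on L1; bus (none); mem=17
  op16 P2: load  L0 → I/I/S/S on L0; bus BusRd Flush; mem=30
  op17 P3: store L0 := 77 → I/I/I/M on L0; bus BusRdX; mem=30
  op18 P0: load  L1 → S/S/I/I on L1; bus BusRd Flush; mem=7

memory[L0] = 30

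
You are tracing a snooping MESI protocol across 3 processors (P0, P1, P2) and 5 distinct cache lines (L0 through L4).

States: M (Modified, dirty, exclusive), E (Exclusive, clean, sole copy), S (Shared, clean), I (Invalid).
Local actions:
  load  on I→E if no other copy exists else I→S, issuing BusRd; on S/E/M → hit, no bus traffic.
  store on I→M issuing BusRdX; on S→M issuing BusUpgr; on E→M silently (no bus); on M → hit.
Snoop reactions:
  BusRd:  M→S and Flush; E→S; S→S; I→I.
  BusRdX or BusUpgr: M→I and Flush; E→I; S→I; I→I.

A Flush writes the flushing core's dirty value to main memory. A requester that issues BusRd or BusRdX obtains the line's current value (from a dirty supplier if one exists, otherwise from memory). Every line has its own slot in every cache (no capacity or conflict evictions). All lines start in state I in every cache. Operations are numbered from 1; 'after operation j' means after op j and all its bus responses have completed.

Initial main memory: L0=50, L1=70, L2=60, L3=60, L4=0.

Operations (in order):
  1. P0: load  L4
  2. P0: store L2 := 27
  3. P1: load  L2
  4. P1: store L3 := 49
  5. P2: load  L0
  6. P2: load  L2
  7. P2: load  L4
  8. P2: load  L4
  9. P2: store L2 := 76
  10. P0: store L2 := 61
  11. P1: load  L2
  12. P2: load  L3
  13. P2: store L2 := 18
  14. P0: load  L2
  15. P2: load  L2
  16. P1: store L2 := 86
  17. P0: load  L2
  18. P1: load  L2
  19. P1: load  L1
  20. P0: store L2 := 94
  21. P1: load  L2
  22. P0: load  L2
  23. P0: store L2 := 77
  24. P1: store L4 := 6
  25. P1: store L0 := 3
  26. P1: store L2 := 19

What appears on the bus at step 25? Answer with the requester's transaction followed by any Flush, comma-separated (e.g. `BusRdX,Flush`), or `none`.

  op1 P0: load  L4 → E/I/I on L4; bus BusRd; mem=0
  op2 P0: store L2 := 27 → M/I/I on L2; bus BusRdX; mem=60
  op3 P1: load  L2 → S/S/I on L2; bus BusRd Flush; mem=27
  op4 P1: store L3 := 49 → I/M/I on L3; bus BusRdX; mem=60
  op5 P2: load  L0 → I/I/E on L0; bus BusRd; mem=50
  op6 P2: load  L2 → S/S/S on L2; bus BusRd; mem=27
  op7 P2: load  L4 → S/I/S on L4; bus BusRd; mem=0
  op8 P2: load  L4 → S/I/S on L4; bus (none); mem=0
  op9 P2: store L2 := 76 → I/I/M on L2; bus BusUpgr; mem=27
  op10 P0: store L2 := 61 → M/I/I on L2; bus BusRdX Flush; mem=76
  op11 P1: load  L2 → S/S/I on L2; bus BusRd Flush; mem=61
  op12 P2: load  L3 → I/S/S on L3; bus BusRd Flush; mem=49
  op13 P2: store L2 := 18 → I/I/M on L2; bus BusRdX; mem=61
  op14 P0: load  L2 → S/I/S on L2; bus BusRd Flush; mem=18
  op15 P2: load  L2 → S/I/S on L2; bus (none); mem=18
  op16 P1: store L2 := 86 → I/M/I on L2; bus BusRdX; mem=18
  op17 P0: load  L2 → S/S/I on L2; bus BusRd Flush; mem=86
  op18 P1: load  L2 → S/S/I on L2; bus (none); mem=86
  op19 P1: load  L1 → I/E/I on L1; bus BusRd; mem=70
  op20 P0: store L2 := 94 → M/I/I on L2; bus BusUpgr; mem=86
  op21 P1: load  L2 → S/S/I on L2; bus BusRd Flush; mem=94
  op22 P0: load  L2 → S/S/I on L2; bus (none); mem=94
  op23 P0: store L2 := 77 → M/I/I on L2; bus BusUpgr; mem=94
  op24 P1: store L4 := 6 → I/M/I on L4; bus BusRdX; mem=0
  op25 P1: store L0 := 3 → I/M/I on L0; bus BusRdX; mem=50
  op26 P1: store L2 := 19 → I/M/I on L2; bus BusRdX Flush; mem=77

bus = BusRdX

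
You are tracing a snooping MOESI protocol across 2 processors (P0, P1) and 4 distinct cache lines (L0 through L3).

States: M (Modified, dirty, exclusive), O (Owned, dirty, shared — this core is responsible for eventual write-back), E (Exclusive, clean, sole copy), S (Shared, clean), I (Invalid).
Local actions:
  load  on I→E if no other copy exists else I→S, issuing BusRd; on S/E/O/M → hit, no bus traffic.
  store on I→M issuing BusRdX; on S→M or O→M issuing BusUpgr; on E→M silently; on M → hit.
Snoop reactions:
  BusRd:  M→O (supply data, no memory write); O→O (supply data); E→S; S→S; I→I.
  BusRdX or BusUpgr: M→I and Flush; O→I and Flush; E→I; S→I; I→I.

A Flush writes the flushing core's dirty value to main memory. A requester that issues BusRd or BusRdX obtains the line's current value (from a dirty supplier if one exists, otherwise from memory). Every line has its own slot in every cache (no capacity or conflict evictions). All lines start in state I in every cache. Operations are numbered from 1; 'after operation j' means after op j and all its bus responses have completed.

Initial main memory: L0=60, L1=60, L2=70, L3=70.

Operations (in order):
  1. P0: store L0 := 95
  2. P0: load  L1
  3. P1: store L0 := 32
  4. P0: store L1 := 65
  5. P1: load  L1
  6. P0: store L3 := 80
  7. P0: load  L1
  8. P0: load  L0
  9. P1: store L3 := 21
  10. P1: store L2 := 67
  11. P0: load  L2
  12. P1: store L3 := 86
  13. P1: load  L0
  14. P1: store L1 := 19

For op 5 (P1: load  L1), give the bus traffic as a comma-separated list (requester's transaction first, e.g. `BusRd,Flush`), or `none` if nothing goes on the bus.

bus = BusRd

  op1 P0: store L0 := 95 → M/I on L0; bus BusRdX; mem=60
  op2 P0: load  L1 → E/I on L1; bus BusRd; mem=60
  op3 P1: store L0 := 32 → I/M on L0; bus BusRdX Flush; mem=95
  op4 P0: store L1 := 65 → M/I on L1; bus (none); mem=60
  op5 P1: load  L1 → O/S on L1; bus BusRd; mem=60
  op6 P0: store L3 := 80 → M/I on L3; bus BusRdX; mem=70
  op7 P0: load  L1 → O/S on L1; bus (none); mem=60
  op8 P0: load  L0 → S/O on L0; bus BusRd; mem=95
  op9 P1: store L3 := 21 → I/M on L3; bus BusRdX Flush; mem=80
  op10 P1: store L2 := 67 → I/M on L2; bus BusRdX; mem=70
  op11 P0: load  L2 → S/O on L2; bus BusRd; mem=70
  op12 P1: store L3 := 86 → I/M on L3; bus (none); mem=80
  op13 P1: load  L0 → S/O on L0; bus (none); mem=95
  op14 P1: store L1 := 19 → I/M on L1; bus BusUpgr Flush; mem=65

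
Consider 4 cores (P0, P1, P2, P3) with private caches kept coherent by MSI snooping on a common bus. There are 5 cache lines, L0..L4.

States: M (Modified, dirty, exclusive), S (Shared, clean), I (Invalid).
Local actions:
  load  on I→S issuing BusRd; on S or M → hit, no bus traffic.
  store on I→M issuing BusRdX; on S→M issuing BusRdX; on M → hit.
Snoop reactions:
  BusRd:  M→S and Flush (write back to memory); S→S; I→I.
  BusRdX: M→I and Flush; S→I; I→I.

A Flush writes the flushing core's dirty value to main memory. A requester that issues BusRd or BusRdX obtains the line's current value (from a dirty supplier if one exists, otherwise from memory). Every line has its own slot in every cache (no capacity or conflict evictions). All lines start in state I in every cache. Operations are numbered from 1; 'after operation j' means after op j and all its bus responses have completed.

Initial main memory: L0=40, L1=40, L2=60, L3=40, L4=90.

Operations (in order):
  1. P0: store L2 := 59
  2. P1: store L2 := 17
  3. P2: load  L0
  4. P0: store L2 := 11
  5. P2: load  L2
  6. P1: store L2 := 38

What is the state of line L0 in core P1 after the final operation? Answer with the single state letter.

state = I

  op1 P0: store L2 := 59 → M/I/I/I on L2; bus BusRdX; mem=60
  op2 P1: store L2 := 17 → I/M/I/I on L2; bus BusRdX Flush; mem=59
  op3 P2: load  L0 → I/I/S/I on L0; bus BusRd; mem=40
  op4 P0: store L2 := 11 → M/I/I/I on L2; bus BusRdX Flush; mem=17
  op5 P2: load  L2 → S/I/S/I on L2; bus BusRd Flush; mem=11
  op6 P1: store L2 := 38 → I/M/I/I on L2; bus BusRdX; mem=11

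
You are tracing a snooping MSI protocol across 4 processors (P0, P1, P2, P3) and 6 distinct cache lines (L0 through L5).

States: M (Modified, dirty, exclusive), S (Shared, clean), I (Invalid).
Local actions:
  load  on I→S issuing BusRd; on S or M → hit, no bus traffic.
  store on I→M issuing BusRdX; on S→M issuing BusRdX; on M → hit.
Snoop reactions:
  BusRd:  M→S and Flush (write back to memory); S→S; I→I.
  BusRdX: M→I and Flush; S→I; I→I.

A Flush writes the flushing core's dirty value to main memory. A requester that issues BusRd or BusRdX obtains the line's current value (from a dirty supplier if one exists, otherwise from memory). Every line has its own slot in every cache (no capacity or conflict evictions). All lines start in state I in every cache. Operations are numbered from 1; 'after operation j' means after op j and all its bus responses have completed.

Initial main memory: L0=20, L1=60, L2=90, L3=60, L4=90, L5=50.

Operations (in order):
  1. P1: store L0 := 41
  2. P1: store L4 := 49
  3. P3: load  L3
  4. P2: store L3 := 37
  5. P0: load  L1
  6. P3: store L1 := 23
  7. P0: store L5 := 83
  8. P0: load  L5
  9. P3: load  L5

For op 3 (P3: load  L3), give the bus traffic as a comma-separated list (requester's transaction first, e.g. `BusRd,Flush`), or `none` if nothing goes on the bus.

bus = BusRd

  op1 P1: store L0 := 41 → I/M/I/I on L0; bus BusRdX; mem=20
  op2 P1: store L4 := 49 → I/M/I/I on L4; bus BusRdX; mem=90
  op3 P3: load  L3 → I/I/I/S on L3; bus BusRd; mem=60
  op4 P2: store L3 := 37 → I/I/M/I on L3; bus BusRdX; mem=60
  op5 P0: load  L1 → S/I/I/I on L1; bus BusRd; mem=60
  op6 P3: store L1 := 23 → I/I/I/M on L1; bus BusRdX; mem=60
  op7 P0: store L5 := 83 → M/I/I/I on L5; bus BusRdX; mem=50
  op8 P0: load  L5 → M/I/I/I on L5; bus (none); mem=50
  op9 P3: load  L5 → S/I/I/S on L5; bus BusRd Flush; mem=83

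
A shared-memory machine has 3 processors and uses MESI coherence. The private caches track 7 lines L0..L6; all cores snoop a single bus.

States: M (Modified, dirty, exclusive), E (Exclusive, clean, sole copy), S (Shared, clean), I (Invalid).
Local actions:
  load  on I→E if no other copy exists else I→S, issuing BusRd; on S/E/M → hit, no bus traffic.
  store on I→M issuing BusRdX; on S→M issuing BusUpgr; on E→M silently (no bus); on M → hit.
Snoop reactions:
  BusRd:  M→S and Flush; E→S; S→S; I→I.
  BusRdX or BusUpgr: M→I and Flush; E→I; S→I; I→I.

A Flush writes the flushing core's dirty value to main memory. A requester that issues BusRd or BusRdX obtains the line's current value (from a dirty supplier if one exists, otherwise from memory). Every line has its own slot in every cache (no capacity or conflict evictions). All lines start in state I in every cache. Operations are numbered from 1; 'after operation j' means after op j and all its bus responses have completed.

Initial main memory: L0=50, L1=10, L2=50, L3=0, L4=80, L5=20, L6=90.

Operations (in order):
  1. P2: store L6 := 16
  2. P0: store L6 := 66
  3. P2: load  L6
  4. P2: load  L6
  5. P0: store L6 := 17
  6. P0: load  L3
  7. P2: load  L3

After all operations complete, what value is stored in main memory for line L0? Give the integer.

memory[L0] = 50

  op1 P2: store L6 := 16 → I/I/M on L6; bus BusRdX; mem=90
  op2 P0: store L6 := 66 → M/I/I on L6; bus BusRdX Flush; mem=16
  op3 P2: load  L6 → S/I/S on L6; bus BusRd Flush; mem=66
  op4 P2: load  L6 → S/I/S on L6; bus (none); mem=66
  op5 P0: store L6 := 17 → M/I/I on L6; bus BusUpgr; mem=66
  op6 P0: load  L3 → E/I/I on L3; bus BusRd; mem=0
  op7 P2: load  L3 → S/I/S on L3; bus BusRd; mem=0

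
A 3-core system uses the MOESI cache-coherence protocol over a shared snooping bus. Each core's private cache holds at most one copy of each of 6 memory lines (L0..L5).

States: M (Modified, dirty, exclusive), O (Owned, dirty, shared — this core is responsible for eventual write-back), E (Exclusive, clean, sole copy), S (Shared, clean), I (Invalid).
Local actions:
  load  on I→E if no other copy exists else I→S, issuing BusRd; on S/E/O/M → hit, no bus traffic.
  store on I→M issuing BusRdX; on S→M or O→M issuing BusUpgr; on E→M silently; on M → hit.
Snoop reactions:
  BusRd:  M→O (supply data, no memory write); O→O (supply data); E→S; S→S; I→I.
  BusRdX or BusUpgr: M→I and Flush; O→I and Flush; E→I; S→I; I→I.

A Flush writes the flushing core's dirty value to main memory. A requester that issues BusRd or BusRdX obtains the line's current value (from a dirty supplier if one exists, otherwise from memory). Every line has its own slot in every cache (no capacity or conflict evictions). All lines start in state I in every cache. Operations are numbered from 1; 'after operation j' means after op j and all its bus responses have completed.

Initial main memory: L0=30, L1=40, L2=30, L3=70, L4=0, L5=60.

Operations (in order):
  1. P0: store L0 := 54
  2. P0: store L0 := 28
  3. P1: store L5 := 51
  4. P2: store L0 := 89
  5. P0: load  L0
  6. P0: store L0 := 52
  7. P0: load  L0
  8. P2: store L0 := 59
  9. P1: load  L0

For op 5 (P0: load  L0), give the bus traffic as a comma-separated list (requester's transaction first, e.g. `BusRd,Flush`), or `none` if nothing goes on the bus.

  op1 P0: store L0 := 54 → M/I/I on L0; bus BusRdX; mem=30
  op2 P0: store L0 := 28 → M/I/I on L0; bus (none); mem=30
  op3 P1: store L5 := 51 → I/M/I on L5; bus BusRdX; mem=60
  op4 P2: store L0 := 89 → I/I/M on L0; bus BusRdX Flush; mem=28
  op5 P0: load  L0 → S/I/O on L0; bus BusRd; mem=28
  op6 P0: store L0 := 52 → M/I/I on L0; bus BusUpgr Flush; mem=89
  op7 P0: load  L0 → M/I/I on L0; bus (none); mem=89
  op8 P2: store L0 := 59 → I/I/M on L0; bus BusRdX Flush; mem=52
  op9 P1: load  L0 → I/S/O on L0; bus BusRd; mem=52

bus = BusRd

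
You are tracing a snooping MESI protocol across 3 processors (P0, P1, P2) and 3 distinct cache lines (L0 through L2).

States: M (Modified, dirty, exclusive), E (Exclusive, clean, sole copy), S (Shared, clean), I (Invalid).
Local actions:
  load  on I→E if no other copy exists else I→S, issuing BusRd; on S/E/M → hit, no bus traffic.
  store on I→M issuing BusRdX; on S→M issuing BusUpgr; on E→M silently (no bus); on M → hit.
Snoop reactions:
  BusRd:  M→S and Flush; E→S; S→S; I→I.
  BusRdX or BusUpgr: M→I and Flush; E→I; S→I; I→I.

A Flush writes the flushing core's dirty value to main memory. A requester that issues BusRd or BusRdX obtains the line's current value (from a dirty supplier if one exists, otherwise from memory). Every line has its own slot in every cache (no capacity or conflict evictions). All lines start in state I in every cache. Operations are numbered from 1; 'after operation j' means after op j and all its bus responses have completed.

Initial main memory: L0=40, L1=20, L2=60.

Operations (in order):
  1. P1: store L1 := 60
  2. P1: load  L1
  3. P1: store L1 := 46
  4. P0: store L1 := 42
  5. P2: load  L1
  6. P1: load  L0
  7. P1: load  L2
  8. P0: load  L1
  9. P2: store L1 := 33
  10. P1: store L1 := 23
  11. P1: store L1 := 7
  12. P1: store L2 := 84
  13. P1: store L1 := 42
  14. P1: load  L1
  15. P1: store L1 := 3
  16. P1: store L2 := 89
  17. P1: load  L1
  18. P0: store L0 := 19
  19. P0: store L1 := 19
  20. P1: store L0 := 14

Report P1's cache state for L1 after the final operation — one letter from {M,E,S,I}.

state = I

1. P1: store L1 := 60  bus=[BusRdX]  L1: P0=I P1=M P2=I  mem[L1]=20
2. P1: load  L1  bus=[-]  L1: P0=I P1=M P2=I  mem[L1]=20
3. P1: store L1 := 46  bus=[-]  L1: P0=I P1=M P2=I  mem[L1]=20
4. P0: store L1 := 42  bus=[BusRdX,Flush]  L1: P0=M P1=I P2=I  mem[L1]=46
5. P2: load  L1  bus=[BusRd,Flush]  L1: P0=S P1=I P2=S  mem[L1]=42
6. P1: load  L0  bus=[BusRd]  L0: P0=I P1=E P2=I  mem[L0]=40
7. P1: load  L2  bus=[BusRd]  L2: P0=I P1=E P2=I  mem[L2]=60
8. P0: load  L1  bus=[-]  L1: P0=S P1=I P2=S  mem[L1]=42
9. P2: store L1 := 33  bus=[BusUpgr]  L1: P0=I P1=I P2=M  mem[L1]=42
10. P1: store L1 := 23  bus=[BusRdX,Flush]  L1: P0=I P1=M P2=I  mem[L1]=33
11. P1: store L1 := 7  bus=[-]  L1: P0=I P1=M P2=I  mem[L1]=33
12. P1: store L2 := 84  bus=[-]  L2: P0=I P1=M P2=I  mem[L2]=60
13. P1: store L1 := 42  bus=[-]  L1: P0=I P1=M P2=I  mem[L1]=33
14. P1: load  L1  bus=[-]  L1: P0=I P1=M P2=I  mem[L1]=33
15. P1: store L1 := 3  bus=[-]  L1: P0=I P1=M P2=I  mem[L1]=33
16. P1: store L2 := 89  bus=[-]  L2: P0=I P1=M P2=I  mem[L2]=60
17. P1: load  L1  bus=[-]  L1: P0=I P1=M P2=I  mem[L1]=33
18. P0: store L0 := 19  bus=[BusRdX]  L0: P0=M P1=I P2=I  mem[L0]=40
19. P0: store L1 := 19  bus=[BusRdX,Flush]  L1: P0=M P1=I P2=I  mem[L1]=3
20. P1: store L0 := 14  bus=[BusRdX,Flush]  L0: P0=I P1=M P2=I  mem[L0]=19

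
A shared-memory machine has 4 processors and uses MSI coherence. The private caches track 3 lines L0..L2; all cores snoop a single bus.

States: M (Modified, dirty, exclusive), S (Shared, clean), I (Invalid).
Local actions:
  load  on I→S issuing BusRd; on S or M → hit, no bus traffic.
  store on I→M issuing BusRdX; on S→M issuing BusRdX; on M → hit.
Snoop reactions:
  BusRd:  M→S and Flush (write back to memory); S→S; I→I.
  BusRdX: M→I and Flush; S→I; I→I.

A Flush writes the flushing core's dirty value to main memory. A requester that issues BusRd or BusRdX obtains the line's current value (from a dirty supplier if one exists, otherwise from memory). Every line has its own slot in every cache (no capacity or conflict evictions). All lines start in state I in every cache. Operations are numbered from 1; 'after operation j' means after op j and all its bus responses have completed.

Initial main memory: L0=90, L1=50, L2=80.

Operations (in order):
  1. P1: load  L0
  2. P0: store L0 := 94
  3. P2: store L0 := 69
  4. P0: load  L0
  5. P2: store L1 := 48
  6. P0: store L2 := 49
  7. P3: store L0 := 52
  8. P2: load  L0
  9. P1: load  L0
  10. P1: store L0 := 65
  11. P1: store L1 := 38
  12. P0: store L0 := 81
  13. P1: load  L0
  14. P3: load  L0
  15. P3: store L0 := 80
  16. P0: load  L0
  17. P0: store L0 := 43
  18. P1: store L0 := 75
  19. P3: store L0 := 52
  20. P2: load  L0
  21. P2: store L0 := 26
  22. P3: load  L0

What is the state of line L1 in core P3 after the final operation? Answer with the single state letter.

state = I

  op1 P1: load  L0 → I/S/I/I on L0; bus BusRd; mem=90
  op2 P0: store L0 := 94 → M/I/I/I on L0; bus BusRdX; mem=90
  op3 P2: store L0 := 69 → I/I/M/I on L0; bus BusRdX Flush; mem=94
  op4 P0: load  L0 → S/I/S/I on L0; bus BusRd Flush; mem=69
  op5 P2: store L1 := 48 → I/I/M/I on L1; bus BusRdX; mem=50
  op6 P0: store L2 := 49 → M/I/I/I on L2; bus BusRdX; mem=80
  op7 P3: store L0 := 52 → I/I/I/M on L0; bus BusRdX; mem=69
  op8 P2: load  L0 → I/I/S/S on L0; bus BusRd Flush; mem=52
  op9 P1: load  L0 → I/S/S/S on L0; bus BusRd; mem=52
  op10 P1: store L0 := 65 → I/M/I/I on L0; bus BusRdX; mem=52
  op11 P1: store L1 := 38 → I/M/I/I on L1; bus BusRdX Flush; mem=48
  op12 P0: store L0 := 81 → M/I/I/I on L0; bus BusRdX Flush; mem=65
  op13 P1: load  L0 → S/S/I/I on L0; bus BusRd Flush; mem=81
  op14 P3: load  L0 → S/S/I/S on L0; bus BusRd; mem=81
  op15 P3: store L0 := 80 → I/I/I/M on L0; bus BusRdX; mem=81
  op16 P0: load  L0 → S/I/I/S on L0; bus BusRd Flush; mem=80
  op17 P0: store L0 := 43 → M/I/I/I on L0; bus BusRdX; mem=80
  op18 P1: store L0 := 75 → I/M/I/I on L0; bus BusRdX Flush; mem=43
  op19 P3: store L0 := 52 → I/I/I/M on L0; bus BusRdX Flush; mem=75
  op20 P2: load  L0 → I/I/S/S on L0; bus BusRd Flush; mem=52
  op21 P2: store L0 := 26 → I/I/M/I on L0; bus BusRdX; mem=52
  op22 P3: load  L0 → I/I/S/S on L0; bus BusRd Flush; mem=26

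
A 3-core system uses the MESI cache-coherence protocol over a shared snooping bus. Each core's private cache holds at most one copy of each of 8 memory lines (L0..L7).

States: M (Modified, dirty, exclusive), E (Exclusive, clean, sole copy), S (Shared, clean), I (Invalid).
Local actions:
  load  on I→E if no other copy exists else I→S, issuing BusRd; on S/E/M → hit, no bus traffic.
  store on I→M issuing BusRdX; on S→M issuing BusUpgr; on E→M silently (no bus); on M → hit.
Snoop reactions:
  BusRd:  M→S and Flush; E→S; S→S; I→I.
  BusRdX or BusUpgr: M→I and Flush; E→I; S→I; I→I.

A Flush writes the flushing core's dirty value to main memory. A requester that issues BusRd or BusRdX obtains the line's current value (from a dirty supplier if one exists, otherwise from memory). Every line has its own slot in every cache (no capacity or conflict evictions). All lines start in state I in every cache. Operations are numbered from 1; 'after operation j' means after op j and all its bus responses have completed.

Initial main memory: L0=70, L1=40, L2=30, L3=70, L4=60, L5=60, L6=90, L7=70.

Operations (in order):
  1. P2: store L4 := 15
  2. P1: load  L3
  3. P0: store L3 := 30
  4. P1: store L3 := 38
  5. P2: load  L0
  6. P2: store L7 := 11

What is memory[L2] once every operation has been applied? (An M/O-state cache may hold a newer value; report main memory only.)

1. P2: store L4 := 15  bus=[BusRdX]  L4: P0=I P1=I P2=M  mem[L4]=60
2. P1: load  L3  bus=[BusRd]  L3: P0=I P1=E P2=I  mem[L3]=70
3. P0: store L3 := 30  bus=[BusRdX]  L3: P0=M P1=I P2=I  mem[L3]=70
4. P1: store L3 := 38  bus=[BusRdX,Flush]  L3: P0=I P1=M P2=I  mem[L3]=30
5. P2: load  L0  bus=[BusRd]  L0: P0=I P1=I P2=E  mem[L0]=70
6. P2: store L7 := 11  bus=[BusRdX]  L7: P0=I P1=I P2=M  mem[L7]=70

memory[L2] = 30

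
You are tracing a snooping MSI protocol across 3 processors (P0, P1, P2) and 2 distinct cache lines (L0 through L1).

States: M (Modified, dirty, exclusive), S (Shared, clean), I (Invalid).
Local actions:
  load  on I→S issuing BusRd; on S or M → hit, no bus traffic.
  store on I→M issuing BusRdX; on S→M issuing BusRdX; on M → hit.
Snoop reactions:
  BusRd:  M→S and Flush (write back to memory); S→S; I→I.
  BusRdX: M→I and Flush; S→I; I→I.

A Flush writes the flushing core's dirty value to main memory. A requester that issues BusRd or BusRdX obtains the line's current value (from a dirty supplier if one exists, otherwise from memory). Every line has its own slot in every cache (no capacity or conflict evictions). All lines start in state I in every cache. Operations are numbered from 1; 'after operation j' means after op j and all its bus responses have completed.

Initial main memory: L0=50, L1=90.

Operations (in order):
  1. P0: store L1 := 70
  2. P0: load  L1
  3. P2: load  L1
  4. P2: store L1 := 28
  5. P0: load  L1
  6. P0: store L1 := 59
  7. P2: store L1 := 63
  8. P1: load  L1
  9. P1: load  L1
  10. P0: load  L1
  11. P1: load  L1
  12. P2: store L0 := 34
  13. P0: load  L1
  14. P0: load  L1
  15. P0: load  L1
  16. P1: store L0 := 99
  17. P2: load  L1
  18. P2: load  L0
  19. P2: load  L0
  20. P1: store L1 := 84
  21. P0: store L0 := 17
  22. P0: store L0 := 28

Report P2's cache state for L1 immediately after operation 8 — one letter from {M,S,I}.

state = S

1. P0: store L1 := 70  bus=[BusRdX]  L1: P0=M P1=I P2=I  mem[L1]=90
2. P0: load  L1  bus=[-]  L1: P0=M P1=I P2=I  mem[L1]=90
3. P2: load  L1  bus=[BusRd,Flush]  L1: P0=S P1=I P2=S  mem[L1]=70
4. P2: store L1 := 28  bus=[BusRdX]  L1: P0=I P1=I P2=M  mem[L1]=70
5. P0: load  L1  bus=[BusRd,Flush]  L1: P0=S P1=I P2=S  mem[L1]=28
6. P0: store L1 := 59  bus=[BusRdX]  L1: P0=M P1=I P2=I  mem[L1]=28
7. P2: store L1 := 63  bus=[BusRdX,Flush]  L1: P0=I P1=I P2=M  mem[L1]=59
8. P1: load  L1  bus=[BusRd,Flush]  L1: P0=I P1=S P2=S  mem[L1]=63
9. P1: load  L1  bus=[-]  L1: P0=I P1=S P2=S  mem[L1]=63
10. P0: load  L1  bus=[BusRd]  L1: P0=S P1=S P2=S  mem[L1]=63
11. P1: load  L1  bus=[-]  L1: P0=S P1=S P2=S  mem[L1]=63
12. P2: store L0 := 34  bus=[BusRdX]  L0: P0=I P1=I P2=M  mem[L0]=50
13. P0: load  L1  bus=[-]  L1: P0=S P1=S P2=S  mem[L1]=63
14. P0: load  L1  bus=[-]  L1: P0=S P1=S P2=S  mem[L1]=63
15. P0: load  L1  bus=[-]  L1: P0=S P1=S P2=S  mem[L1]=63
16. P1: store L0 := 99  bus=[BusRdX,Flush]  L0: P0=I P1=M P2=I  mem[L0]=34
17. P2: load  L1  bus=[-]  L1: P0=S P1=S P2=S  mem[L1]=63
18. P2: load  L0  bus=[BusRd,Flush]  L0: P0=I P1=S P2=S  mem[L0]=99
19. P2: load  L0  bus=[-]  L0: P0=I P1=S P2=S  mem[L0]=99
20. P1: store L1 := 84  bus=[BusRdX]  L1: P0=I P1=M P2=I  mem[L1]=63
21. P0: store L0 := 17  bus=[BusRdX]  L0: P0=M P1=I P2=I  mem[L0]=99
22. P0: store L0 := 28  bus=[-]  L0: P0=M P1=I P2=I  mem[L0]=99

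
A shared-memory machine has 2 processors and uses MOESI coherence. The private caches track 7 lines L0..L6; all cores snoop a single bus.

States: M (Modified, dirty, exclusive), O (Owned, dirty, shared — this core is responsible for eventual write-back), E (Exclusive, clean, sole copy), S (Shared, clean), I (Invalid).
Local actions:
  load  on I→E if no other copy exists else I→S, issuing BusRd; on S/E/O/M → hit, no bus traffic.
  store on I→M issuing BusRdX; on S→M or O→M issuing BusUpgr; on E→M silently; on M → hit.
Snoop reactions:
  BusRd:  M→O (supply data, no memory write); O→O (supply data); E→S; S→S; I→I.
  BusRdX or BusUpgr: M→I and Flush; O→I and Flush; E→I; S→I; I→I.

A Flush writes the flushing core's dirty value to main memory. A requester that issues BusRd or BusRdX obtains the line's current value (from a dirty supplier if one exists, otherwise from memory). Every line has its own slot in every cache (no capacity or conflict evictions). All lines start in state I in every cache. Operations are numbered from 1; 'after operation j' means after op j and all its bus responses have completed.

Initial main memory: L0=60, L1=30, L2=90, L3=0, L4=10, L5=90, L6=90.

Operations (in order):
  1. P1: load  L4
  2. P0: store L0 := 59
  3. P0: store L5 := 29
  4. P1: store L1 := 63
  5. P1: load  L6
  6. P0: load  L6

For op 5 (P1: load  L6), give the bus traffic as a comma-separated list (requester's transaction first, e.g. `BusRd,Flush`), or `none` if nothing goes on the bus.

[1] P1: load  L4 | P0:I, P1:E(10) | bus: BusRd
[2] P0: store L0 := 59 | P0:M(59), P1:I | bus: BusRdX
[3] P0: store L5 := 29 | P0:M(29), P1:I | bus: BusRdX
[4] P1: store L1 := 63 | P0:I, P1:M(63) | bus: BusRdX
[5] P1: load  L6 | P0:I, P1:E(90) | bus: BusRd
[6] P0: load  L6 | P0:S(90), P1:S(90) | bus: BusRd

bus = BusRd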